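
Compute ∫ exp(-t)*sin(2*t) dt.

-exp(-t)*sin(2*t)/5 - 2*exp(-t)*cos(2*t)/5 + C

Let I denote the integral. Integrate by parts with u = sin(2*t), dv = exp(-t) dt, so v = -exp(-t): I = -exp(-t)*sin(2*t) + 2·∫ exp(-t)*cos(2*t) dt.
Apply parts again with u = cos(2*t), dv = exp(-t) dt: ∫ exp(-t)*cos(2*t) dt = -exp(-t)*cos(2*t) − 2·I. Substituting back brings back I: I = -exp(-t)*sin(2*t) - 2*exp(-t)*cos(2*t) − 4·I.
Solving for I: (1 + 4)·I equals the remaining terms, so I = (1/5)·(-exp(-t)*sin(2*t) - 2*exp(-t)*cos(2*t)).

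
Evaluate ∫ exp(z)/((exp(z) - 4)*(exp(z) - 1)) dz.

Let u = e^z, du = e^z dz.
The integral becomes ∫ du/((u-4)(u-1)); decompose into partial fractions.

log(exp(z) - 4)/3 - log(exp(z) - 1)/3 + C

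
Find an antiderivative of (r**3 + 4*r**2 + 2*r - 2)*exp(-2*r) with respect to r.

Use integration by parts with u = r**3 + 4*r**2 + 2*r - 2, dv = exp(-2*r) dr, so v = -exp(-2*r)/2.
Apply parts 3 times (tabular method): alternate signs, differentiate u down to 0, integrate dv up.

(-4*r**3 - 22*r**2 - 30*r - 7)*exp(-2*r)/8 + C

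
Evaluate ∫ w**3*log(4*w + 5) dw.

w**4*log(4*w + 5)/4 - w**4/16 + 5*w**3/48 - 25*w**2/128 + 125*w/256 - 625*log(4*w + 5)/1024 + C

Use integration by parts with u = log(4*w + 5), dv = w**3 dw.
Then du = 4/(4*w + 5) dw and v = w**4/4.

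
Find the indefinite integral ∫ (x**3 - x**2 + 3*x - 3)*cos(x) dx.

x**3*sin(x) - x**2*sin(x) + 3*x**2*cos(x) - 3*x*sin(x) - 2*x*cos(x) - sin(x) - 3*cos(x) + C

Use integration by parts with u = x**3 - x**2 + 3*x - 3, dv = cos(x) dx, so v = sin(x).
Apply parts 3 times (tabular method): alternate signs, differentiate u down to 0, integrate dv up.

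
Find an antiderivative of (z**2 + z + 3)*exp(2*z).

Use integration by parts with u = z**2 + z + 3, dv = exp(2*z) dz, so v = exp(2*z)/2.
Apply parts 2 times (tabular method): alternate signs, differentiate u down to 0, integrate dv up.

(z**2 + 3)*exp(2*z)/2 + C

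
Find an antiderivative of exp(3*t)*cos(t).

Let I denote the integral. Integrate by parts with u = cos(t), dv = exp(3*t) dt, so v = exp(3*t)/3: I = exp(3*t)*cos(t)/3 + (1/3)·∫ exp(3*t)*sin(t) dt.
Apply parts again with u = sin(t), dv = exp(3*t) dt: ∫ exp(3*t)*sin(t) dt = exp(3*t)*sin(t)/3 − (1/3)·I. Substituting back brings back I: I = exp(3*t)*sin(t)/9 + exp(3*t)*cos(t)/3 − (1/9)·I.
Solving for I: (1 + 1/9)·I equals the remaining terms, so I = (9/10)·(exp(3*t)*sin(t)/9 + exp(3*t)*cos(t)/3).

exp(3*t)*sin(t)/10 + 3*exp(3*t)*cos(t)/10 + C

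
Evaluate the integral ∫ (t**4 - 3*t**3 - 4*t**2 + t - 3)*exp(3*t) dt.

(27*t**4 - 117*t**3 + 9*t**2 + 21*t - 88)*exp(3*t)/81 + C

Use integration by parts with u = t**4 - 3*t**3 - 4*t**2 + t - 3, dv = exp(3*t) dt, so v = exp(3*t)/3.
Apply parts 4 times (tabular method): alternate signs, differentiate u down to 0, integrate dv up.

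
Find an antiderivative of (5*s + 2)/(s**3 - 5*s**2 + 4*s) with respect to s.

Factor the denominator: s*(s - 4)*(s - 1).
Partial-fraction decomposition: -7/(3*(s - 1)) + 11/(6*(s - 4)) + 1/(2*s).
Integrate each term: A/(s−a) contributes A·log|s−a|.

log(s)/2 + 11*log(s - 4)/6 - 7*log(s - 1)/3 + C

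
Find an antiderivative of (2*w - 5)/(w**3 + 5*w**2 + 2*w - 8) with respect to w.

Factor the denominator: (w - 1)*(w + 2)*(w + 4).
Partial-fraction decomposition: -13/(10*(w + 4)) + 3/(2*(w + 2)) - 1/(5*(w - 1)).
Integrate each term: A/(w−a) contributes A·log|w−a|.

-log(w - 1)/5 + 3*log(w + 2)/2 - 13*log(w + 4)/10 + C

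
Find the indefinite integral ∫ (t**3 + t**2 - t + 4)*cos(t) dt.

Use integration by parts with u = t**3 + t**2 - t + 4, dv = cos(t) dt, so v = sin(t).
Apply parts 3 times (tabular method): alternate signs, differentiate u down to 0, integrate dv up.

t**3*sin(t) + t**2*sin(t) + 3*t**2*cos(t) - 7*t*sin(t) + 2*t*cos(t) + 2*sin(t) - 7*cos(t) + C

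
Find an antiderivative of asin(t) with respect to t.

t*asin(t) + sqrt(-t**2 + 1) + C

Use integration by parts with u = arcsin(t), dv = dt.
Then du = 1/sqrt(-t**2 + 1) dt.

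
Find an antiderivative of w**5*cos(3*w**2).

w**4*sin(3*w**2)/6 + w**2*cos(3*w**2)/9 - sin(3*w**2)/27 + C

Let u = w², du = 2w dw; rewrite as (1/2)∫ u^2·cos(3u) du.
Now integrate by parts 2 times.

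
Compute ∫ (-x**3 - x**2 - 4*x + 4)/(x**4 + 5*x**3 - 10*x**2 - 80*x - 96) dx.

Factor the denominator: (x - 4)*(x + 2)*(x + 3)*(x + 4).
Partial-fraction decomposition: -17/(4*(x + 4)) + 34/(7*(x + 3)) - 4/(3*(x + 2)) - 23/(84*(x - 4)).
Integrate each term: A/(x−a) contributes A·log|x−a|.

-23*log(x - 4)/84 - 4*log(x + 2)/3 + 34*log(x + 3)/7 - 17*log(x + 4)/4 + C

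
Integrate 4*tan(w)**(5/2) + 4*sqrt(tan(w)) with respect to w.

Let u = tan(w), so du = (tan(w)**2 + 1) dw.
Rewriting, the integral becomes 4·∫ √u du = 4·(2/3)u^(3/2).
Substituting back, u = tan(w).

8*tan(w)**(3/2)/3 + C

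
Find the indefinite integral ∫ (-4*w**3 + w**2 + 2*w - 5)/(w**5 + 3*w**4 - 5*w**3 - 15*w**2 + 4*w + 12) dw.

-29*log(w - 2)/60 + log(w - 1)/4 - log(w + 1)/6 - 9*log(w + 2)/4 + 53*log(w + 3)/20 + C

Factor the denominator: (w - 2)*(w - 1)*(w + 1)*(w + 2)*(w + 3).
Partial-fraction decomposition: 53/(20*(w + 3)) - 9/(4*(w + 2)) - 1/(6*(w + 1)) + 1/(4*(w - 1)) - 29/(60*(w - 2)).
Integrate each term: A/(w−a) contributes A·log|w−a|.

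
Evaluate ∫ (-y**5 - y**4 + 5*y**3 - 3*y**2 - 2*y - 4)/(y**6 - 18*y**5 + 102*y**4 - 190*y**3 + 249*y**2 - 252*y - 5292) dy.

Factor the denominator: (y - 7)**2*(y - 6)*(y + 2)*(y**2 + 9).
Partial-fraction decomposition: (44951*y - 19104)/(491985*(y**2 + 9)) + 1/(234*(y + 2)) - 2029/(90*(y - 6)) + 162346/(7569*(y - 7)) - 981/(29*(y - 7)**2).
Integrate each term; A/(y−a) gives A·log|y−a|; the (By+D)/(y²+p²) term gives a log and an atan.

162346*log(y - 7)/7569 - 2029*log(y - 6)/90 + log(y + 2)/234 + 44951*log(y**2 + 9)/983970 - 6368*atan(y/3)/491985 + 981/(29*y - 203) + C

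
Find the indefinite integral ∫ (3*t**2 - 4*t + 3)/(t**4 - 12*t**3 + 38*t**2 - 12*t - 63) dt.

Factor the denominator: (t - 7)*(t - 3)**2*(t + 1).
Partial-fraction decomposition: -5/(64*(t + 1)) - 7/(8*(t - 3)) - 9/(8*(t - 3)**2) + 61/(64*(t - 7)).
Integrate each term; A/(t−a) gives A·log|t−a|; A/(t−a)² gives −A/(t−a).

61*log(t - 7)/64 - 7*log(t - 3)/8 - 5*log(t + 1)/64 + 9/(8*t - 24) + C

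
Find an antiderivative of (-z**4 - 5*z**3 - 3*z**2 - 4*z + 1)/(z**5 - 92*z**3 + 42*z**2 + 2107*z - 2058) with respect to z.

-715*log(z - 7)/196 + 2507*log(z - 6)/845 - log(z - 1)/160 - 82851*log(z + 7)/264992 - 201/(364*z + 2548) + C

Factor the denominator: (z - 7)*(z - 6)*(z - 1)*(z + 7)**2.
Partial-fraction decomposition: -82851/(264992*(z + 7)) + 201/(364*(z + 7)**2) - 1/(160*(z - 1)) + 2507/(845*(z - 6)) - 715/(196*(z - 7)).
Integrate each term; A/(z−a) gives A·log|z−a|; A/(z−a)² gives −A/(z−a).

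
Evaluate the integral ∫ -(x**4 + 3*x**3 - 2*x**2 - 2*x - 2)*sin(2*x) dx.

x**4*cos(2*x)/2 - x**3*sin(2*x) + 3*x**3*cos(2*x)/2 - 9*x**2*sin(2*x)/4 - 5*x**2*cos(2*x)/2 + 5*x*sin(2*x)/2 - 13*x*cos(2*x)/4 + 13*sin(2*x)/8 + cos(2*x)/4 + C

Use integration by parts with u = x**4 + 3*x**3 - 2*x**2 - 2*x - 2, dv = -sin(2*x) dx, so v = cos(2*x)/2.
Apply parts 4 times (tabular method): alternate signs, differentiate u down to 0, integrate dv up.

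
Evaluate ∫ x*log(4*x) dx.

x**2*(log(x) + 2*log(2))/2 - x**2/4 + C

Use integration by parts with u = log(4*x), dv = x dx.
Then du = 1/x dx and v = x**2/2.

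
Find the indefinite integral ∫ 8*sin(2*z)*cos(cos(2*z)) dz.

Let u = cos(2*z), so du = (-2*sin(2*z)) dz.
Rewriting, the integral becomes -4·∫ cos(u) du = -4·sin(u).
Substituting back, u = cos(2*z).

-4*sin(cos(2*z)) + C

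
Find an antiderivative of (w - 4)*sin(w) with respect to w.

-w*cos(w) + sin(w) + 4*cos(w) + C

Use integration by parts with u = w - 4, dv = sin(w) dw, so v = -cos(w).
Apply parts 1 times (tabular method): alternate signs, differentiate u down to 0, integrate dv up.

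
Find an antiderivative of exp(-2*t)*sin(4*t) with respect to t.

Let I denote the integral. Integrate by parts with u = sin(4*t), dv = exp(-2*t) dt, so v = -exp(-2*t)/2: I = -exp(-2*t)*sin(4*t)/2 + 2·∫ exp(-2*t)*cos(4*t) dt.
Apply parts again with u = cos(4*t), dv = exp(-2*t) dt: ∫ exp(-2*t)*cos(4*t) dt = -exp(-2*t)*cos(4*t)/2 − 2·I. Substituting back brings back I: I = -exp(-2*t)*sin(4*t)/2 - exp(-2*t)*cos(4*t) − 4·I.
Solving for I: (1 + 4)·I equals the remaining terms, so I = (1/5)·(-exp(-2*t)*sin(4*t)/2 - exp(-2*t)*cos(4*t)).

-exp(-2*t)*sin(4*t)/10 - exp(-2*t)*cos(4*t)/5 + C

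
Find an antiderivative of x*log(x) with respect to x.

Use integration by parts with u = log(x), dv = x dx.
Then du = 1/x dx and v = x**2/2.

x**2*log(x)/2 - x**2/4 + C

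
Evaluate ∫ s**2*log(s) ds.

s**3*log(s)/3 - s**3/9 + C

Use integration by parts with u = log(s), dv = s**2 ds.
Then du = 1/s ds and v = s**3/3.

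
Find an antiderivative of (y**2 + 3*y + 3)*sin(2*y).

-y**2*cos(2*y)/2 + y*sin(2*y)/2 - 3*y*cos(2*y)/2 + 3*sin(2*y)/4 - 5*cos(2*y)/4 + C

Use integration by parts with u = y**2 + 3*y + 3, dv = sin(2*y) dy, so v = -cos(2*y)/2.
Apply parts 2 times (tabular method): alternate signs, differentiate u down to 0, integrate dv up.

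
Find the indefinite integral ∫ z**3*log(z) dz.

Use integration by parts with u = log(z), dv = z**3 dz.
Then du = 1/z dz and v = z**4/4.

z**4*log(z)/4 - z**4/16 + C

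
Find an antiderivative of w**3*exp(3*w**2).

(3*w**2 - 1)*exp(3*w**2)/18 + C

Let u = w², du = 2w dw; rewrite as (1/2)∫ u^1·exp(3u) du.
Now integrate by parts 1 time.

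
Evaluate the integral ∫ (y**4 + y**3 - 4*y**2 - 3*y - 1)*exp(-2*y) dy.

(-4*y**4 - 12*y**3 - 2*y**2 + 10*y + 9)*exp(-2*y)/8 + C

Use integration by parts with u = y**4 + y**3 - 4*y**2 - 3*y - 1, dv = exp(-2*y) dy, so v = -exp(-2*y)/2.
Apply parts 4 times (tabular method): alternate signs, differentiate u down to 0, integrate dv up.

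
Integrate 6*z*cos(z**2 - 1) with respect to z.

3*sin(z**2 - 1) + C

Let u = z**2 - 1, so du = (2*z) dz.
Rewriting, the integral becomes 3·∫ cos(u) du = 3·sin(u).
Substituting back, u = z**2 - 1.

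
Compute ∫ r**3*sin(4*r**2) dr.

Let u = r², du = 2r dr; rewrite as (1/2)∫ u^1·sin(4u) du.
Now integrate by parts 1 time.

-r**2*cos(4*r**2)/8 + sin(4*r**2)/32 + C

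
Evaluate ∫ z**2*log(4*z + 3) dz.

Use integration by parts with u = log(4*z + 3), dv = z**2 dz.
Then du = 4/(4*z + 3) dz and v = z**3/3.

z**3*log(4*z + 3)/3 - z**3/9 + z**2/8 - 3*z/16 + 9*log(4*z + 3)/64 + C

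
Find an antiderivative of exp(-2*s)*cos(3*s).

Let I denote the integral. Integrate by parts with u = cos(3*s), dv = exp(-2*s) ds, so v = -exp(-2*s)/2: I = -exp(-2*s)*cos(3*s)/2 − (3/2)·∫ exp(-2*s)*sin(3*s) ds.
Apply parts again with u = sin(3*s), dv = exp(-2*s) ds: ∫ exp(-2*s)*sin(3*s) ds = -exp(-2*s)*sin(3*s)/2 + (3/2)·I. Substituting back brings back I: I = 3*exp(-2*s)*sin(3*s)/4 - exp(-2*s)*cos(3*s)/2 − (9/4)·I.
Solving for I: (1 + 9/4)·I equals the remaining terms, so I = (4/13)·(3*exp(-2*s)*sin(3*s)/4 - exp(-2*s)*cos(3*s)/2).

3*exp(-2*s)*sin(3*s)/13 - 2*exp(-2*s)*cos(3*s)/13 + C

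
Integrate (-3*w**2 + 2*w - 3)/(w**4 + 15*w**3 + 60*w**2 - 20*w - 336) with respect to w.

Factor the denominator: (w - 2)*(w + 4)*(w + 6)*(w + 7).
Partial-fraction decomposition: 164/(27*(w + 7)) - 123/(16*(w + 6)) + 59/(36*(w + 4)) - 11/(432*(w - 2)).
Integrate each term: A/(w−a) contributes A·log|w−a|.

-11*log(w - 2)/432 + 59*log(w + 4)/36 - 123*log(w + 6)/16 + 164*log(w + 7)/27 + C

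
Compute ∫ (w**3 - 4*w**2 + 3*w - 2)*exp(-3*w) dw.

Use integration by parts with u = w**3 - 4*w**2 + 3*w - 2, dv = exp(-3*w) dw, so v = -exp(-3*w)/3.
Apply parts 3 times (tabular method): alternate signs, differentiate u down to 0, integrate dv up.

(-3*w**3 + 9*w**2 - 3*w + 5)*exp(-3*w)/9 + C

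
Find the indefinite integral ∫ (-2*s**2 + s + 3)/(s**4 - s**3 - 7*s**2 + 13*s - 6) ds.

-3*log(s - 2)/5 + 3*log(s - 1)/8 + 9*log(s + 3)/40 + 1/(2*s - 2) + C

Factor the denominator: (s - 2)*(s - 1)**2*(s + 3).
Partial-fraction decomposition: 9/(40*(s + 3)) + 3/(8*(s - 1)) - 1/(2*(s - 1)**2) - 3/(5*(s - 2)).
Integrate each term; A/(s−a) gives A·log|s−a|; A/(s−a)² gives −A/(s−a).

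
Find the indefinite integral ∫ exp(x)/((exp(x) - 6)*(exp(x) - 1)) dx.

log(exp(x) - 6)/5 - log(exp(x) - 1)/5 + C

Let u = e^x, du = e^x dx.
The integral becomes ∫ du/((u-1)(u-6)); decompose into partial fractions.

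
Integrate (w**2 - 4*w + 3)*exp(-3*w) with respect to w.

Use integration by parts with u = w**2 - 4*w + 3, dv = exp(-3*w) dw, so v = -exp(-3*w)/3.
Apply parts 2 times (tabular method): alternate signs, differentiate u down to 0, integrate dv up.

(-9*w**2 + 30*w - 17)*exp(-3*w)/27 + C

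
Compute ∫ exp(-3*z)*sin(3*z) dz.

-exp(-3*z)*sin(3*z)/6 - exp(-3*z)*cos(3*z)/6 + C

Let I denote the integral. Integrate by parts with u = sin(3*z), dv = exp(-3*z) dz, so v = -exp(-3*z)/3: I = -exp(-3*z)*sin(3*z)/3 + ∫ exp(-3*z)*cos(3*z) dz.
Apply parts again with u = cos(3*z), dv = exp(-3*z) dz: ∫ exp(-3*z)*cos(3*z) dz = -exp(-3*z)*cos(3*z)/3 − I. Substituting back brings back I: I = -exp(-3*z)*sin(3*z)/3 - exp(-3*z)*cos(3*z)/3 − I.
Solving for I: (1 + 1)·I equals the remaining terms, so I = (1/2)·(-exp(-3*z)*sin(3*z)/3 - exp(-3*z)*cos(3*z)/3).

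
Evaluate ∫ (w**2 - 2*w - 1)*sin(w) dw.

Use integration by parts with u = w**2 - 2*w - 1, dv = sin(w) dw, so v = -cos(w).
Apply parts 2 times (tabular method): alternate signs, differentiate u down to 0, integrate dv up.

-w**2*cos(w) + 2*w*sin(w) + 2*w*cos(w) - 2*sin(w) + 3*cos(w) + C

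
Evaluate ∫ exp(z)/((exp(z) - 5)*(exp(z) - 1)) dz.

log(exp(z) - 5)/4 - log(exp(z) - 1)/4 + C

Let u = e^z, du = e^z dz.
The integral becomes ∫ du/((u-5)(u-1)); decompose into partial fractions.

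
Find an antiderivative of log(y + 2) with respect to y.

y*log(y + 2) - y + 2*log(y + 2) + C

Use integration by parts with u = log(y + 2), dv = dy.
Then du = 1/(y + 2) dy and v = y.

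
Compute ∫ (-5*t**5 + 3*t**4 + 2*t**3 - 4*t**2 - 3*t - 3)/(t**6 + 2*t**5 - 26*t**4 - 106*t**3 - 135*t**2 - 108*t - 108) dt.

-11575*log(t - 6)/7992 - 179*log(t + 2)/40 + 578*log(t + 3)/675 + 31*log(t**2 + 1)/925 + 39*atan(t)/925 - 229/(15*t + 45) + C

Factor the denominator: (t - 6)*(t + 2)*(t + 3)**2*(t**2 + 1).
Partial-fraction decomposition: (62*t + 39)/(925*(t**2 + 1)) + 578/(675*(t + 3)) + 229/(15*(t + 3)**2) - 179/(40*(t + 2)) - 11575/(7992*(t - 6)).
Integrate each term; A/(t−a) gives A·log|t−a|; the (Bt+D)/(t²+p²) term gives a log and an atan.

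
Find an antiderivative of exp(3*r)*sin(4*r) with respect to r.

3*exp(3*r)*sin(4*r)/25 - 4*exp(3*r)*cos(4*r)/25 + C

Let I denote the integral. Integrate by parts with u = sin(4*r), dv = exp(3*r) dr, so v = exp(3*r)/3: I = exp(3*r)*sin(4*r)/3 − (4/3)·∫ exp(3*r)*cos(4*r) dr.
Apply parts again with u = cos(4*r), dv = exp(3*r) dr: ∫ exp(3*r)*cos(4*r) dr = exp(3*r)*cos(4*r)/3 + (4/3)·I. Substituting back brings back I: I = exp(3*r)*sin(4*r)/3 - 4*exp(3*r)*cos(4*r)/9 − (16/9)·I.
Solving for I: (1 + 16/9)·I equals the remaining terms, so I = (9/25)·(exp(3*r)*sin(4*r)/3 - 4*exp(3*r)*cos(4*r)/9).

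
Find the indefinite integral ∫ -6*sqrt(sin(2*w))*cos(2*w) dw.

-2*sin(2*w)**(3/2) + C

Let u = sin(2*w), so du = (2*cos(2*w)) dw.
Rewriting, the integral becomes -3·∫ √u du = -3·(2/3)u^(3/2).
Substituting back, u = sin(2*w).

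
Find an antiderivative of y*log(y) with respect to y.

y**2*log(y)/2 - y**2/4 + C

Use integration by parts with u = log(y), dv = y dy.
Then du = 1/y dy and v = y**2/2.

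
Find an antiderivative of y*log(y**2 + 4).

y**2*log(y**2 + 4)/2 - y**2/2 + 2*log(y**2 + 4) + C

Let u = y**2 + 4, so du = (2*y) dy.
The integral becomes (1/2)·∫ log(u) du; integrate by parts with u′=log(u), dv′=du.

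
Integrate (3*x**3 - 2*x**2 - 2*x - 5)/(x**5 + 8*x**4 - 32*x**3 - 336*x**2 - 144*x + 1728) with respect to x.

Factor the denominator: (x - 6)*(x - 2)*(x + 4)*(x + 6)**2.
Partial-fraction decomposition: 3817/(4608*(x + 6)) + 713/(192*(x + 6)**2) - 221/(240*(x + 4)) - 7/(1536*(x - 2)) + 559/(5760*(x - 6)).
Integrate each term; A/(x−a) gives A·log|x−a|; A/(x−a)² gives −A/(x−a).

559*log(x - 6)/5760 - 7*log(x - 2)/1536 - 221*log(x + 4)/240 + 3817*log(x + 6)/4608 - 713/(192*x + 1152) + C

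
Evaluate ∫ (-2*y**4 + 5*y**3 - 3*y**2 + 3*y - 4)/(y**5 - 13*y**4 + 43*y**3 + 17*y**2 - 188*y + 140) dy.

Factor the denominator: (y - 7)*(y - 5)*(y - 2)*(y - 1)*(y + 2).
Partial-fraction decomposition: -47/(378*(y + 2)) + 1/(72*(y - 1)) - 1/(30*(y - 2)) + 689/(168*(y - 5)) - 3217/(540*(y - 7)).
Integrate each term: A/(y−a) contributes A·log|y−a|.

-3217*log(y - 7)/540 + 689*log(y - 5)/168 - log(y - 2)/30 + log(y - 1)/72 - 47*log(y + 2)/378 + C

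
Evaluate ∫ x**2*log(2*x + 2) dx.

x**3*log(2*x + 2)/3 - x**3/9 + x**2/6 - x/3 + log(x + 1)/3 + C

Use integration by parts with u = log(2*x + 2), dv = x**2 dx.
Then du = 2/(2*x + 2) dx and v = x**3/3.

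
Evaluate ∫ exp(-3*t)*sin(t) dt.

Let I denote the integral. Integrate by parts with u = sin(t), dv = exp(-3*t) dt, so v = -exp(-3*t)/3: I = -exp(-3*t)*sin(t)/3 + (1/3)·∫ exp(-3*t)*cos(t) dt.
Apply parts again with u = cos(t), dv = exp(-3*t) dt: ∫ exp(-3*t)*cos(t) dt = -exp(-3*t)*cos(t)/3 − (1/3)·I. Substituting back brings back I: I = -exp(-3*t)*sin(t)/3 - exp(-3*t)*cos(t)/9 − (1/9)·I.
Solving for I: (1 + 1/9)·I equals the remaining terms, so I = (9/10)·(-exp(-3*t)*sin(t)/3 - exp(-3*t)*cos(t)/9).

-3*exp(-3*t)*sin(t)/10 - exp(-3*t)*cos(t)/10 + C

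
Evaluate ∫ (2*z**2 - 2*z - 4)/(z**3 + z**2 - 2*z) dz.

Factor the denominator: z*(z - 1)*(z + 2).
Partial-fraction decomposition: 4/(3*(z + 2)) - 4/(3*(z - 1)) + 2/z.
Integrate each term: A/(z−a) contributes A·log|z−a|.

2*log(z) - 4*log(z - 1)/3 + 4*log(z + 2)/3 + C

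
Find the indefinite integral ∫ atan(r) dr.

Use integration by parts with u = arctan(r), dv = dr.
Then du = 1/(r**2 + 1) dr.

r*atan(r) - log(r**2 + 1)/2 + C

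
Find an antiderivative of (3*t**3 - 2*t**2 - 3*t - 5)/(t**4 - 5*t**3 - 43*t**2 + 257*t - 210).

553*log(t - 6)/65 - 305*log(t - 5)/48 - 7*log(t - 1)/160 + 1111*log(t + 7)/1248 + C

Factor the denominator: (t - 6)*(t - 5)*(t - 1)*(t + 7).
Partial-fraction decomposition: 1111/(1248*(t + 7)) - 7/(160*(t - 1)) - 305/(48*(t - 5)) + 553/(65*(t - 6)).
Integrate each term: A/(t−a) contributes A·log|t−a|.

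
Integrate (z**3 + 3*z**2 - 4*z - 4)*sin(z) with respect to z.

-z**3*cos(z) + 3*z**2*sin(z) - 3*z**2*cos(z) + 6*z*sin(z) + 10*z*cos(z) - 10*sin(z) + 10*cos(z) + C

Use integration by parts with u = z**3 + 3*z**2 - 4*z - 4, dv = sin(z) dz, so v = -cos(z).
Apply parts 3 times (tabular method): alternate signs, differentiate u down to 0, integrate dv up.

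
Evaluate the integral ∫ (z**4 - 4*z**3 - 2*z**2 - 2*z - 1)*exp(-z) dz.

(-z**4 + 2*z**2 + 6*z + 7)*exp(-z) + C

Use integration by parts with u = z**4 - 4*z**3 - 2*z**2 - 2*z - 1, dv = exp(-z) dz, so v = -exp(-z).
Apply parts 4 times (tabular method): alternate signs, differentiate u down to 0, integrate dv up.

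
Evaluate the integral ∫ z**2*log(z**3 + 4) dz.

Let u = z**3 + 4, so du = (3*z**2) dz.
The integral becomes (1/3)·∫ log(u) du; integrate by parts with u′=log(u), dv′=du.

z**3*log(z**3 + 4)/3 - z**3/3 + 4*log(z**3 + 4)/3 + C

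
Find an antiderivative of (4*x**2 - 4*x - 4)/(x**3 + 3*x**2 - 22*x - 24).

Factor the denominator: (x - 4)*(x + 1)*(x + 6).
Partial-fraction decomposition: 82/(25*(x + 6)) - 4/(25*(x + 1)) + 22/(25*(x - 4)).
Integrate each term: A/(x−a) contributes A·log|x−a|.

22*log(x - 4)/25 - 4*log(x + 1)/25 + 82*log(x + 6)/25 + C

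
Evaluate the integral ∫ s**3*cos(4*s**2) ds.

s**2*sin(4*s**2)/8 + cos(4*s**2)/32 + C

Let u = s², du = 2s ds; rewrite as (1/2)∫ u^1·cos(4u) du.
Now integrate by parts 1 time.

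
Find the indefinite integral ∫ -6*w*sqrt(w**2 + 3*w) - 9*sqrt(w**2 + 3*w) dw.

Let u = w**2 + 3*w, so du = (2*w + 3) dw.
Rewriting, the integral becomes -3·∫ √u du = -3·(2/3)u^(3/2).
Substituting back, u = w**2 + 3*w.

-2*(w**2 + 3*w)**(3/2) + C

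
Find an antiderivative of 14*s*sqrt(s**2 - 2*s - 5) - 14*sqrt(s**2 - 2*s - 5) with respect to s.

14*(s**2 - 2*s - 5)**(3/2)/3 + C

Let u = s**2 - 2*s - 5, so du = (2*s - 2) ds.
Rewriting, the integral becomes 7·∫ √u du = 7·(2/3)u^(3/2).
Substituting back, u = s**2 - 2*s - 5.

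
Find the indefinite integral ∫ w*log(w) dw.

Use integration by parts with u = log(w), dv = w dw.
Then du = 1/w dw and v = w**2/2.

w**2*log(w)/2 - w**2/4 + C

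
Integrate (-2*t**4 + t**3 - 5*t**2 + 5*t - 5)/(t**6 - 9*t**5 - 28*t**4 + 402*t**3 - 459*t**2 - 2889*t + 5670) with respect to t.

-2337*log(t - 7)/2080 + 615*log(t - 5)/352 - 5297*log(t - 3)/7776 - 127*log(t + 3)/4320 + 3023*log(t + 6)/34749 + 85/(216*t - 648) + C

Factor the denominator: (t - 7)*(t - 5)*(t - 3)**2*(t + 3)*(t + 6).
Partial-fraction decomposition: 3023/(34749*(t + 6)) - 127/(4320*(t + 3)) - 5297/(7776*(t - 3)) - 85/(216*(t - 3)**2) + 615/(352*(t - 5)) - 2337/(2080*(t - 7)).
Integrate each term; A/(t−a) gives A·log|t−a|; A/(t−a)² gives −A/(t−a).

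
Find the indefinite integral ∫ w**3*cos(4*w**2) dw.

Let u = w², du = 2w dw; rewrite as (1/2)∫ u^1·cos(4u) du.
Now integrate by parts 1 time.

w**2*sin(4*w**2)/8 + cos(4*w**2)/32 + C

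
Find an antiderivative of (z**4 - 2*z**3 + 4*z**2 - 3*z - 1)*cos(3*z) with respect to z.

z**4*sin(3*z)/3 - 2*z**3*sin(3*z)/3 + 4*z**3*cos(3*z)/9 + 8*z**2*sin(3*z)/9 - 2*z**2*cos(3*z)/3 - 5*z*sin(3*z)/9 + 16*z*cos(3*z)/27 - 43*sin(3*z)/81 - 5*cos(3*z)/27 + C

Use integration by parts with u = z**4 - 2*z**3 + 4*z**2 - 3*z - 1, dv = cos(3*z) dz, so v = sin(3*z)/3.
Apply parts 4 times (tabular method): alternate signs, differentiate u down to 0, integrate dv up.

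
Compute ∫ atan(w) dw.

Use integration by parts with u = arctan(w), dv = dw.
Then du = 1/(w**2 + 1) dw.

w*atan(w) - log(w**2 + 1)/2 + C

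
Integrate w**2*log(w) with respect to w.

w**3*log(w)/3 - w**3/9 + C

Use integration by parts with u = log(w), dv = w**2 dw.
Then du = 1/w dw and v = w**3/3.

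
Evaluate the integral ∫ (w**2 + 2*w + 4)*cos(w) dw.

Use integration by parts with u = w**2 + 2*w + 4, dv = cos(w) dw, so v = sin(w).
Apply parts 2 times (tabular method): alternate signs, differentiate u down to 0, integrate dv up.

w**2*sin(w) + 2*w*sin(w) + 2*w*cos(w) + 2*sin(w) + 2*cos(w) + C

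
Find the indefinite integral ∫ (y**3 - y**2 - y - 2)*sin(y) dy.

Use integration by parts with u = y**3 - y**2 - y - 2, dv = sin(y) dy, so v = -cos(y).
Apply parts 3 times (tabular method): alternate signs, differentiate u down to 0, integrate dv up.

-y**3*cos(y) + 3*y**2*sin(y) + y**2*cos(y) - 2*y*sin(y) + 7*y*cos(y) - 7*sin(y) + C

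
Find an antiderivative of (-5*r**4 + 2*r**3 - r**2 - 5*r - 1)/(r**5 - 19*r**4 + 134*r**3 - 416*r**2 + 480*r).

Factor the denominator: r*(r - 6)*(r - 5)*(r - 4)**2.
Partial-fraction decomposition: -10733/(32*(r - 4)) - 1189/(8*(r - 4)**2) + 2926/(5*(r - 5)) - 6115/(24*(r - 6)) - 1/(480*r).
Integrate each term; A/(r−a) gives A·log|r−a|; A/(r−a)² gives −A/(r−a).

-log(r)/480 - 6115*log(r - 6)/24 + 2926*log(r - 5)/5 - 10733*log(r - 4)/32 + 1189/(8*r - 32) + C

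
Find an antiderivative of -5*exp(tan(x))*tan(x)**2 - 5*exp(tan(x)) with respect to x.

Let u = tan(x), so du = (tan(x)**2 + 1) dx.
Rewriting, the integral becomes -5·∫ e^u du = -5·e^u.
Substituting back, u = tan(x).

-5*exp(tan(x)) + C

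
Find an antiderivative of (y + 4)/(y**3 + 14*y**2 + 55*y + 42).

log(y + 1)/10 + 2*log(y + 6)/5 - log(y + 7)/2 + C

Factor the denominator: (y + 1)*(y + 6)*(y + 7).
Partial-fraction decomposition: -1/(2*(y + 7)) + 2/(5*(y + 6)) + 1/(10*(y + 1)).
Integrate each term: A/(y−a) contributes A·log|y−a|.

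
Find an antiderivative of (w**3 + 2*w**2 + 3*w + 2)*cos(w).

Use integration by parts with u = w**3 + 2*w**2 + 3*w + 2, dv = cos(w) dw, so v = sin(w).
Apply parts 3 times (tabular method): alternate signs, differentiate u down to 0, integrate dv up.

w**3*sin(w) + 2*w**2*sin(w) + 3*w**2*cos(w) - 3*w*sin(w) + 4*w*cos(w) - 2*sin(w) - 3*cos(w) + C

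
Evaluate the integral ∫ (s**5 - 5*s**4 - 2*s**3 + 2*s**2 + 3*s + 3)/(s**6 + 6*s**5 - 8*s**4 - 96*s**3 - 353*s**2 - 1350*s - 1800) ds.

-13*log(s - 5)/1530 + log(s + 2)/6 - 2153*log(s + 4)/450 + 2981*log(s + 5)/510 - 93*log(s**2 + 9)/850 - 76*atan(s/3)/425 + C

Factor the denominator: (s - 5)*(s + 2)*(s + 4)*(s + 5)*(s**2 + 9).
Partial-fraction decomposition: -3*(31*s + 76)/(425*(s**2 + 9)) + 2981/(510*(s + 5)) - 2153/(450*(s + 4)) + 1/(6*(s + 2)) - 13/(1530*(s - 5)).
Integrate each term; A/(s−a) gives A·log|s−a|; the (Bs+D)/(s²+p²) term gives a log and an atan.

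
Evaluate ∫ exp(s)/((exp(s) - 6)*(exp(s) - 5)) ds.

log(exp(s) - 6) - log(exp(s) - 5) + C

Let u = e^s, du = e^s ds.
The integral becomes ∫ du/((u-6)(u-5)); decompose into partial fractions.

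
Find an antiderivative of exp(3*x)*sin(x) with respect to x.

Let I denote the integral. Integrate by parts with u = sin(x), dv = exp(3*x) dx, so v = exp(3*x)/3: I = exp(3*x)*sin(x)/3 − (1/3)·∫ exp(3*x)*cos(x) dx.
Apply parts again with u = cos(x), dv = exp(3*x) dx: ∫ exp(3*x)*cos(x) dx = exp(3*x)*cos(x)/3 + (1/3)·I. Substituting back brings back I: I = exp(3*x)*sin(x)/3 - exp(3*x)*cos(x)/9 − (1/9)·I.
Solving for I: (1 + 1/9)·I equals the remaining terms, so I = (9/10)·(exp(3*x)*sin(x)/3 - exp(3*x)*cos(x)/9).

3*exp(3*x)*sin(x)/10 - exp(3*x)*cos(x)/10 + C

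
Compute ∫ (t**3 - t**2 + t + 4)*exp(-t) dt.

(-t**3 - 2*t**2 - 5*t - 9)*exp(-t) + C

Use integration by parts with u = t**3 - t**2 + t + 4, dv = exp(-t) dt, so v = -exp(-t).
Apply parts 3 times (tabular method): alternate signs, differentiate u down to 0, integrate dv up.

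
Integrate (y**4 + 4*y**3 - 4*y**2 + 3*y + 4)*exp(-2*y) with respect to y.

(-y**4 - 6*y**3 - 5*y**2 - 8*y - 8)*exp(-2*y)/2 + C

Use integration by parts with u = y**4 + 4*y**3 - 4*y**2 + 3*y + 4, dv = exp(-2*y) dy, so v = -exp(-2*y)/2.
Apply parts 4 times (tabular method): alternate signs, differentiate u down to 0, integrate dv up.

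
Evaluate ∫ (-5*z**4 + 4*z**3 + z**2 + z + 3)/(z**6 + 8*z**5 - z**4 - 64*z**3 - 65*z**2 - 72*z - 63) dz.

Factor the denominator: (z - 3)*(z + 1)*(z + 3)*(z + 7)*(z**2 + 1).
Partial-fraction decomposition: -3*(z - 7)/(500*(z**2 + 1)) + 1111/(1000*(z + 7)) - 21/(20*(z + 3)) + 1/(16*(z + 1)) - 47/(400*(z - 3)).
Integrate each term; A/(z−a) gives A·log|z−a|; the (Bz+D)/(z²+p²) term gives a log and an atan.

-47*log(z - 3)/400 + log(z + 1)/16 - 21*log(z + 3)/20 + 1111*log(z + 7)/1000 - 3*log(z**2 + 1)/1000 + 21*atan(z)/500 + C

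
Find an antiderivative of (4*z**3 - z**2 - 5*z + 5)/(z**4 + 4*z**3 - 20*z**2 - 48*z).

Factor the denominator: z*(z - 4)*(z + 2)*(z + 6).
Partial-fraction decomposition: 173/(48*(z + 6)) - 7/(16*(z + 2)) + 15/(16*(z - 4)) - 5/(48*z).
Integrate each term: A/(z−a) contributes A·log|z−a|.

-5*log(z)/48 + 15*log(z - 4)/16 - 7*log(z + 2)/16 + 173*log(z + 6)/48 + C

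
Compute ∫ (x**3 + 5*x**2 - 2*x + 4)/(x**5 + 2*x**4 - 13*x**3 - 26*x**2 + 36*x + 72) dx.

Factor the denominator: (x - 3)*(x - 2)*(x + 2)**2*(x + 3).
Partial-fraction decomposition: 14/(15*(x + 3)) - 21/(20*(x + 2)) + (x + 2)**(-2) - 7/(20*(x - 2)) + 7/(15*(x - 3)).
Integrate each term; A/(x−a) gives A·log|x−a|; A/(x−a)² gives −A/(x−a).

7*log(x - 3)/15 - 7*log(x - 2)/20 - 21*log(x + 2)/20 + 14*log(x + 3)/15 - 1/(x + 2) + C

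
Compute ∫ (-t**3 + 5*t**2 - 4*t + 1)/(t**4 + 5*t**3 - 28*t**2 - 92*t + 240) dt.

log(t - 4)/180 - 5*log(t - 2)/112 + 271*log(t + 5)/63 - 421*log(t + 6)/80 + C

Factor the denominator: (t - 4)*(t - 2)*(t + 5)*(t + 6).
Partial-fraction decomposition: -421/(80*(t + 6)) + 271/(63*(t + 5)) - 5/(112*(t - 2)) + 1/(180*(t - 4)).
Integrate each term: A/(t−a) contributes A·log|t−a|.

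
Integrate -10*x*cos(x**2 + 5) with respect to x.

Let u = x**2 + 5, so du = (2*x) dx.
Rewriting, the integral becomes -5·∫ cos(u) du = -5·sin(u).
Substituting back, u = x**2 + 5.

-5*sin(x**2 + 5) + C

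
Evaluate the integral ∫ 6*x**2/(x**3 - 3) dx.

2*log(x**3 - 3) + C

Let u = x**3 - 3, so du = (3*x**2) dx.
Rewriting, the integral becomes 2·∫ 1/u du = 2·log(u).
Substituting back, u = x**3 - 3.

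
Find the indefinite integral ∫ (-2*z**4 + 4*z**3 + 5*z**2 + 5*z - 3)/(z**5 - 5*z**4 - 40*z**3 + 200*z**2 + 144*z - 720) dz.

-507*log(z - 6)/128 + 201*log(z - 5)/77 + 9*log(z - 2)/128 + 57*log(z + 2)/896 - 1103*log(z + 6)/1408 + C

Factor the denominator: (z - 6)*(z - 5)*(z - 2)*(z + 2)*(z + 6).
Partial-fraction decomposition: -1103/(1408*(z + 6)) + 57/(896*(z + 2)) + 9/(128*(z - 2)) + 201/(77*(z - 5)) - 507/(128*(z - 6)).
Integrate each term: A/(z−a) contributes A·log|z−a|.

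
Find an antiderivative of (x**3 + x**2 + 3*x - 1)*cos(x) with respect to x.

Use integration by parts with u = x**3 + x**2 + 3*x - 1, dv = cos(x) dx, so v = sin(x).
Apply parts 3 times (tabular method): alternate signs, differentiate u down to 0, integrate dv up.

x**3*sin(x) + x**2*sin(x) + 3*x**2*cos(x) - 3*x*sin(x) + 2*x*cos(x) - 3*sin(x) - 3*cos(x) + C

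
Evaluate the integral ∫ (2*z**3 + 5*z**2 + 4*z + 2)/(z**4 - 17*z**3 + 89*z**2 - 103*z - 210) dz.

961*log(z - 7)/16 - 638*log(z - 6)/7 + 397*log(z - 5)/12 - log(z + 1)/336 + C

Factor the denominator: (z - 7)*(z - 6)*(z - 5)*(z + 1).
Partial-fraction decomposition: -1/(336*(z + 1)) + 397/(12*(z - 5)) - 638/(7*(z - 6)) + 961/(16*(z - 7)).
Integrate each term: A/(z−a) contributes A·log|z−a|.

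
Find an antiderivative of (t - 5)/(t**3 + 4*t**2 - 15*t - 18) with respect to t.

Factor the denominator: (t - 3)*(t + 1)*(t + 6).
Partial-fraction decomposition: -11/(45*(t + 6)) + 3/(10*(t + 1)) - 1/(18*(t - 3)).
Integrate each term: A/(t−a) contributes A·log|t−a|.

-log(t - 3)/18 + 3*log(t + 1)/10 - 11*log(t + 6)/45 + C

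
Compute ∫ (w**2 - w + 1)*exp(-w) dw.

(-w**2 - w - 2)*exp(-w) + C

Use integration by parts with u = w**2 - w + 1, dv = exp(-w) dw, so v = -exp(-w).
Apply parts 2 times (tabular method): alternate signs, differentiate u down to 0, integrate dv up.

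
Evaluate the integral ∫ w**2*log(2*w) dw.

w**3*(log(w) + log(2))/3 - w**3/9 + C

Use integration by parts with u = log(2*w), dv = w**2 dw.
Then du = 1/w dw and v = w**3/3.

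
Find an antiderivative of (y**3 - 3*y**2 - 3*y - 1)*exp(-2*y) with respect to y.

Use integration by parts with u = y**3 - 3*y**2 - 3*y - 1, dv = exp(-2*y) dy, so v = -exp(-2*y)/2.
Apply parts 3 times (tabular method): alternate signs, differentiate u down to 0, integrate dv up.

(-4*y**3 + 6*y**2 + 18*y + 13)*exp(-2*y)/8 + C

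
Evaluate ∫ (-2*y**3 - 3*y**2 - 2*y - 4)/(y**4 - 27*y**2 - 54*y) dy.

2*log(y)/27 - 278*log(y - 6)/243 - 226*log(y + 3)/243 - 29/(27*y + 81) + C

Factor the denominator: y*(y - 6)*(y + 3)**2.
Partial-fraction decomposition: -226/(243*(y + 3)) + 29/(27*(y + 3)**2) - 278/(243*(y - 6)) + 2/(27*y).
Integrate each term; A/(y−a) gives A·log|y−a|; A/(y−a)² gives −A/(y−a).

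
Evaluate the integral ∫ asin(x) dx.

x*asin(x) + sqrt(-x**2 + 1) + C

Use integration by parts with u = arcsin(x), dv = dx.
Then du = 1/sqrt(-x**2 + 1) dx.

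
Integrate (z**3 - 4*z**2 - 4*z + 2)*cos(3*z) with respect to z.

Use integration by parts with u = z**3 - 4*z**2 - 4*z + 2, dv = cos(3*z) dz, so v = sin(3*z)/3.
Apply parts 3 times (tabular method): alternate signs, differentiate u down to 0, integrate dv up.

z**3*sin(3*z)/3 - 4*z**2*sin(3*z)/3 + z**2*cos(3*z)/3 - 14*z*sin(3*z)/9 - 8*z*cos(3*z)/9 + 26*sin(3*z)/27 - 14*cos(3*z)/27 + C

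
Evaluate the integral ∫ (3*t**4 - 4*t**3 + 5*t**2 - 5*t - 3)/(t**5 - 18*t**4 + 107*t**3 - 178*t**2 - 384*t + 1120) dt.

Factor the denominator: (t - 7)*(t - 5)*(t - 4)**2*(t + 2).
Partial-fraction decomposition: 107/(2268*(t + 2)) + 7649/(108*(t - 4)) + 569/(18*(t - 4)**2) - 736/(7*(t - 5)) + 3019/(81*(t - 7)).
Integrate each term; A/(t−a) gives A·log|t−a|; A/(t−a)² gives −A/(t−a).

3019*log(t - 7)/81 - 736*log(t - 5)/7 + 7649*log(t - 4)/108 + 107*log(t + 2)/2268 - 569/(18*t - 72) + C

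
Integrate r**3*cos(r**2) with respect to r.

Let u = r², du = 2r dr; rewrite as (1/2)∫ u^1·cos(1u) du.
Now integrate by parts 1 time.

r**2*sin(r**2)/2 + cos(r**2)/2 + C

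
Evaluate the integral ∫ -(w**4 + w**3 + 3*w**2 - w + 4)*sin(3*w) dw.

w**4*cos(3*w)/3 - 4*w**3*sin(3*w)/9 + w**3*cos(3*w)/3 - w**2*sin(3*w)/3 + 5*w**2*cos(3*w)/9 - 10*w*sin(3*w)/27 - 5*w*cos(3*w)/9 + 5*sin(3*w)/27 + 98*cos(3*w)/81 + C

Use integration by parts with u = w**4 + w**3 + 3*w**2 - w + 4, dv = -sin(3*w) dw, so v = cos(3*w)/3.
Apply parts 4 times (tabular method): alternate signs, differentiate u down to 0, integrate dv up.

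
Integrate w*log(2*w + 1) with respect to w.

Use integration by parts with u = log(2*w + 1), dv = w dw.
Then du = 2/(2*w + 1) dw and v = w**2/2.

w**2*log(2*w + 1)/2 - w**2/4 + w/4 - log(2*w + 1)/8 + C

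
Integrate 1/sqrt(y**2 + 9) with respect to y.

log(y + sqrt(y**2 + 9)) + C

Substitute y = 3·tan(θ), so dy = 3·sec(θ)^2 dθ and the radical becomes sqrt(y**2 + 9) = 3·sec(θ) by the Pythagorean identity.
Integrate the resulting trig expression in θ, then back-substitute tan(θ) = y/3, sec(θ) = sqrt(y**2 + 9)/3 (absorbing any constant into C).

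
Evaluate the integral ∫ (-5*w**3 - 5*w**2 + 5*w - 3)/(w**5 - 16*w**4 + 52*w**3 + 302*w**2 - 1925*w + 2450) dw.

Factor the denominator: (w - 7)**2*(w - 5)*(w - 2)*(w + 5).
Partial-fraction decomposition: 59/(1260*(w + 5)) + 53/(525*(w - 2)) - 91/(15*(w - 5)) + 5327/(900*(w - 7)) - 241/(15*(w - 7)**2).
Integrate each term; A/(w−a) gives A·log|w−a|; A/(w−a)² gives −A/(w−a).

5327*log(w - 7)/900 - 91*log(w - 5)/15 + 53*log(w - 2)/525 + 59*log(w + 5)/1260 + 241/(15*w - 105) + C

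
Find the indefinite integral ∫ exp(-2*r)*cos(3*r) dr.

Let I denote the integral. Integrate by parts with u = cos(3*r), dv = exp(-2*r) dr, so v = -exp(-2*r)/2: I = -exp(-2*r)*cos(3*r)/2 − (3/2)·∫ exp(-2*r)*sin(3*r) dr.
Apply parts again with u = sin(3*r), dv = exp(-2*r) dr: ∫ exp(-2*r)*sin(3*r) dr = -exp(-2*r)*sin(3*r)/2 + (3/2)·I. Substituting back brings back I: I = 3*exp(-2*r)*sin(3*r)/4 - exp(-2*r)*cos(3*r)/2 − (9/4)·I.
Solving for I: (1 + 9/4)·I equals the remaining terms, so I = (4/13)·(3*exp(-2*r)*sin(3*r)/4 - exp(-2*r)*cos(3*r)/2).

3*exp(-2*r)*sin(3*r)/13 - 2*exp(-2*r)*cos(3*r)/13 + C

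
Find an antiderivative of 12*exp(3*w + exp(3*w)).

4*exp(exp(3*w)) + C

Let u = exp(3*w), so du = (3*exp(3*w)) dw.
Rewriting, the integral becomes 4·∫ e^u du = 4·e^u.
Substituting back, u = exp(3*w).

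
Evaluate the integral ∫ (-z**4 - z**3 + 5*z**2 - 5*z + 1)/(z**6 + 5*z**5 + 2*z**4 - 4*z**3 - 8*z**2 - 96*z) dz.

-log(z)/96 - 13*log(z - 2)/480 + 7*log(z + 3)/195 + 91*log(z + 4)/480 - 391*log(z**2 + 4)/4160 - 83*atan(z/2)/2080 + C

Factor the denominator: z*(z - 2)*(z + 3)*(z + 4)*(z**2 + 4).
Partial-fraction decomposition: -(391*z + 166)/(2080*(z**2 + 4)) + 91/(480*(z + 4)) + 7/(195*(z + 3)) - 13/(480*(z - 2)) - 1/(96*z).
Integrate each term; A/(z−a) gives A·log|z−a|; the (Bz+D)/(z²+p²) term gives a log and an atan.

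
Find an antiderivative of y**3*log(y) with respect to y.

Use integration by parts with u = log(y), dv = y**3 dy.
Then du = 1/y dy and v = y**4/4.

y**4*log(y)/4 - y**4/16 + C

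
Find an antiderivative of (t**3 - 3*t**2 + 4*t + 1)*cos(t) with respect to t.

Use integration by parts with u = t**3 - 3*t**2 + 4*t + 1, dv = cos(t) dt, so v = sin(t).
Apply parts 3 times (tabular method): alternate signs, differentiate u down to 0, integrate dv up.

t**3*sin(t) - 3*t**2*sin(t) + 3*t**2*cos(t) - 2*t*sin(t) - 6*t*cos(t) + 7*sin(t) - 2*cos(t) + C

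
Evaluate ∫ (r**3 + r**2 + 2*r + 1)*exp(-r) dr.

Use integration by parts with u = r**3 + r**2 + 2*r + 1, dv = exp(-r) dr, so v = -exp(-r).
Apply parts 3 times (tabular method): alternate signs, differentiate u down to 0, integrate dv up.

(-r**3 - 4*r**2 - 10*r - 11)*exp(-r) + C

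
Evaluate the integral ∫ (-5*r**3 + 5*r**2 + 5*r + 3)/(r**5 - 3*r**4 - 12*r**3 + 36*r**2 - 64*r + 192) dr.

Factor the denominator: (r - 4)*(r - 3)*(r + 4)*(r**2 + 4).
Partial-fraction decomposition: (58*r - 151)/(260*(r**2 + 4)) + 383/(1120*(r + 4)) + 72/(91*(r - 3)) - 217/(160*(r - 4)).
Integrate each term; A/(r−a) gives A·log|r−a|; the (Br+D)/(r²+p²) term gives a log and an atan.

-217*log(r - 4)/160 + 72*log(r - 3)/91 + 383*log(r + 4)/1120 + 29*log(r**2 + 4)/260 - 151*atan(r/2)/520 + C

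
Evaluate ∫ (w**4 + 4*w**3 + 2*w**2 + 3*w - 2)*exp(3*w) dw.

(27*w**4 + 72*w**3 - 18*w**2 + 93*w - 85)*exp(3*w)/81 + C

Use integration by parts with u = w**4 + 4*w**3 + 2*w**2 + 3*w - 2, dv = exp(3*w) dw, so v = exp(3*w)/3.
Apply parts 4 times (tabular method): alternate signs, differentiate u down to 0, integrate dv up.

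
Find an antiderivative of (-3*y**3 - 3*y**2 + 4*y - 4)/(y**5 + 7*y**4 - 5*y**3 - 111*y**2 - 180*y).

Factor the denominator: y*(y - 4)*(y + 3)**2*(y + 5).
Partial-fraction decomposition: 23/(15*(y + 5)) - 629/(441*(y + 3)) + 19/(21*(y + 3)**2) - 19/(147*(y - 4)) + 1/(45*y).
Integrate each term; A/(y−a) gives A·log|y−a|; A/(y−a)² gives −A/(y−a).

log(y)/45 - 19*log(y - 4)/147 - 629*log(y + 3)/441 + 23*log(y + 5)/15 - 19/(21*y + 63) + C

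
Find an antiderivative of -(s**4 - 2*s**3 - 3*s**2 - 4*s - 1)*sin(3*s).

s**4*cos(3*s)/3 - 4*s**3*sin(3*s)/9 - 2*s**3*cos(3*s)/3 + 2*s**2*sin(3*s)/3 - 13*s**2*cos(3*s)/9 + 26*s*sin(3*s)/27 - 8*s*cos(3*s)/9 + 8*sin(3*s)/27 - cos(3*s)/81 + C

Use integration by parts with u = s**4 - 2*s**3 - 3*s**2 - 4*s - 1, dv = -sin(3*s) ds, so v = cos(3*s)/3.
Apply parts 4 times (tabular method): alternate signs, differentiate u down to 0, integrate dv up.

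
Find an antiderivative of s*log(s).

s**2*log(s)/2 - s**2/4 + C

Use integration by parts with u = log(s), dv = s ds.
Then du = 1/s ds and v = s**2/2.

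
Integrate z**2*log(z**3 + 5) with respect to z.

z**3*log(z**3 + 5)/3 - z**3/3 + 5*log(z**3 + 5)/3 + C

Let u = z**3 + 5, so du = (3*z**2) dz.
The integral becomes (1/3)·∫ log(u) du; integrate by parts with u′=log(u), dv′=du.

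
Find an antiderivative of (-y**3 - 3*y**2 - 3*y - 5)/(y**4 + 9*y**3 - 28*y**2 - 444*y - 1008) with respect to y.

-516*log(y - 7)/1859 - 23*log(y + 4)/44 - 135*log(y + 6)/676 - 121/(26*y + 156) + C

Factor the denominator: (y - 7)*(y + 4)*(y + 6)**2.
Partial-fraction decomposition: -135/(676*(y + 6)) + 121/(26*(y + 6)**2) - 23/(44*(y + 4)) - 516/(1859*(y - 7)).
Integrate each term; A/(y−a) gives A·log|y−a|; A/(y−a)² gives −A/(y−a).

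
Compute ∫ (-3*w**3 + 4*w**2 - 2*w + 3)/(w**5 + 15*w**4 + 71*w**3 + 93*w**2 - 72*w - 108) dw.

Factor the denominator: (w - 1)*(w + 1)*(w + 3)*(w + 6)**2.
Partial-fraction decomposition: -2003/(1225*(w + 6)) - 269/(35*(w + 6)**2) + 7/(4*(w + 3)) - 3/(25*(w + 1)) + 1/(196*(w - 1)).
Integrate each term; A/(w−a) gives A·log|w−a|; A/(w−a)² gives −A/(w−a).

log(w - 1)/196 - 3*log(w + 1)/25 + 7*log(w + 3)/4 - 2003*log(w + 6)/1225 + 269/(35*w + 210) + C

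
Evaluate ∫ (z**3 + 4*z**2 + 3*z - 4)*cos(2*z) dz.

Use integration by parts with u = z**3 + 4*z**2 + 3*z - 4, dv = cos(2*z) dz, so v = sin(2*z)/2.
Apply parts 3 times (tabular method): alternate signs, differentiate u down to 0, integrate dv up.

z**3*sin(2*z)/2 + 2*z**2*sin(2*z) + 3*z**2*cos(2*z)/4 + 3*z*sin(2*z)/4 + 2*z*cos(2*z) - 3*sin(2*z) + 3*cos(2*z)/8 + C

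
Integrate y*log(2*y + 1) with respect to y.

Use integration by parts with u = log(2*y + 1), dv = y dy.
Then du = 2/(2*y + 1) dy and v = y**2/2.

y**2*log(2*y + 1)/2 - y**2/4 + y/4 - log(2*y + 1)/8 + C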